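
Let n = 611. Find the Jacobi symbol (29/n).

-1

Reciprocity: 29 ≡ 1 and 611 ≡ 3 (mod 4), so (29/611) = +(611/29).
Reduce top mod 29: now compute (2/29).
Pull out 2: since 29 ≡ 5 (mod 8), (2/29) = -1.
Reached (1/29) = 1. Collecting the sign flips along the way, the symbol is -1.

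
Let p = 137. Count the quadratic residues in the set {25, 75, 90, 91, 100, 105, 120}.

(25/137) = +1 → QR.
(75/137) = -1 → non-residue.
(90/137) = -1 → non-residue.
(91/137) = -1 → non-residue.
(100/137) = +1 → QR.
(105/137) = +1 → QR.
(120/137) = +1 → QR.
Total quadratic residues among the 7: 4.

4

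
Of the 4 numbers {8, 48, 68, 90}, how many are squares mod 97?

(8/97) = +1 → QR.
(48/97) = +1 → QR.
(68/97) = -1 → non-residue.
(90/97) = -1 → non-residue.
Total quadratic residues among the 4: 2.

2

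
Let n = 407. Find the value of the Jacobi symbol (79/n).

1

Reciprocity: 79 ≡ 3 and 407 ≡ 3 (mod 4), so (79/407) = −(407/79).
Reduce top mod 79: now compute (12/79).
Pull out 2^2: since 79 ≡ 7 (mod 8), (2/79) = +1, so (2/79)^2 = +1.
Reciprocity: 3 ≡ 3 and 79 ≡ 3 (mod 4), so (3/79) = −(79/3).
Reduce top mod 3: now compute (1/3).
Reached (1/3) = 1. Collecting the sign flips along the way, the symbol is +1.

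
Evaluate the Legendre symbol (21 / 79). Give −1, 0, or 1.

Reciprocity: 21 ≡ 1 and 79 ≡ 3 (mod 4), so (21/79) = +(79/21).
Reduce top mod 21: now compute (16/21).
Pull out 2^4: since 21 ≡ 5 (mod 8), (2/21) = -1, so (2/21)^4 = +1.
Reached (1/21) = 1. Collecting the sign flips along the way, the symbol is +1.

1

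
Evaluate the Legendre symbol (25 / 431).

Euler's criterion: (25/431) ≡ 25^215 (mod 431).
25^2 ≡ 194 (mod 431)
25^4 ≡ 139 (mod 431)
25^8 ≡ 357 (mod 431)
25^16 ≡ 304 (mod 431)
25^32 ≡ 182 (mod 431)
25^64 ≡ 368 (mod 431)
25^128 ≡ 90 (mod 431)
25^215 = 25^(128+64+16+4+2+1) ≡ 1 (mod 431).
Result is 1, so (25/431) = 1.

1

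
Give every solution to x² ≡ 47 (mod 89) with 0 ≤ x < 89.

89 ≡ 1 (mod 4), so we find a root by search.
Trying successive values, 15² = 225 ≡ 47 (mod 89). The other root is 89 − 15 = 74.

15, 74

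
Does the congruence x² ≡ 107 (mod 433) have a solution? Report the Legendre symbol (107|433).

Euler's criterion: (107/433) ≡ 107^216 (mod 433).
107^2 ≡ 191 (mod 433)
107^4 ≡ 109 (mod 433)
107^8 ≡ 190 (mod 433)
107^16 ≡ 161 (mod 433)
107^32 ≡ 374 (mod 433)
107^64 ≡ 17 (mod 433)
107^128 ≡ 289 (mod 433)
107^216 = 107^(128+64+16+8) ≡ 432 (mod 433).
Result is 432 ≡ −1, so (107/433) = −1.

-1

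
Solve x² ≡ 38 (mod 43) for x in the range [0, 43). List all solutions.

Since 43 ≡ 3 (mod 4), a square root of 38 is 38^((43+1)/4) = 38^11 mod 43.
Repeated squaring: 38^2≡25, 38^4≡23, 38^8≡13 (mod 43).
38^11 = 38^(8+2+1) ≡ 9 (mod 43).
Check: 9² = 81 ≡ 38 (mod 43). The two roots are 9 and 34.

9, 34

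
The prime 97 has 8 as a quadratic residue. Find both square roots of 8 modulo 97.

28, 69

97 ≡ 1 (mod 4), so we find a root by search.
Trying successive values, 28² = 784 ≡ 8 (mod 97). The other root is 97 − 28 = 69.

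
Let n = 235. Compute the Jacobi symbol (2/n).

Pull out 2: since 235 ≡ 3 (mod 8), (2/235) = -1.
Reached (1/235) = 1. Collecting the sign flips along the way, the symbol is -1.

-1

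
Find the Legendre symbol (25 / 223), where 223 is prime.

Reciprocity: 25 ≡ 1 and 223 ≡ 3 (mod 4), so (25/223) = +(223/25).
Reduce top mod 25: now compute (23/25).
Reciprocity: 23 ≡ 3 and 25 ≡ 1 (mod 4), so (23/25) = +(25/23).
Reduce top mod 23: now compute (2/23).
Pull out 2: since 23 ≡ 7 (mod 8), (2/23) = +1.
Reached (1/23) = 1. Collecting the sign flips along the way, the symbol is +1.

1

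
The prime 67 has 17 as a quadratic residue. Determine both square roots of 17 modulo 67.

Since 67 ≡ 3 (mod 4), a square root of 17 is 17^((67+1)/4) = 17^17 mod 67.
Repeated squaring: 17^2≡21, 17^4≡39, 17^8≡47, 17^16≡65 (mod 67).
17^17 = 17^(16+1) ≡ 33 (mod 67).
Check: 33² = 1089 ≡ 17 (mod 67). The two roots are 33 and 34.

33, 34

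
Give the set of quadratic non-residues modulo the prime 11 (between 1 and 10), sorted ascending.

2, 6, 7, 8, 10

Square k = 1,…,5 (k and 11−k give the same square):
1²=1, 2²=4, 3²=9, 4²≡5, 5²≡3 (mod 11).
The residues are {1, 3, 4, 5, 9}; the non-residues are the remaining 5 nonzero classes.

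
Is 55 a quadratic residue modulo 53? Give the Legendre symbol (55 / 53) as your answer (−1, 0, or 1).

-1

First reduce: 55 ≡ 2 (mod 53).
Pull out 2: since 53 ≡ 5 (mod 8), (2/53) = -1.
Reached (1/53) = 1. Collecting the sign flips along the way, the symbol is -1.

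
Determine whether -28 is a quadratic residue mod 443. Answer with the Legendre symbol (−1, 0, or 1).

First reduce: -28 ≡ 415 (mod 443).
Reciprocity: 415 ≡ 3 and 443 ≡ 3 (mod 4), so (415/443) = −(443/415).
Reduce top mod 415: now compute (28/415).
Pull out 2^2: since 415 ≡ 7 (mod 8), (2/415) = +1, so (2/415)^2 = +1.
Reciprocity: 7 ≡ 3 and 415 ≡ 3 (mod 4), so (7/415) = −(415/7).
Reduce top mod 7: now compute (2/7).
Pull out 2: since 7 ≡ 7 (mod 8), (2/7) = +1.
Reached (1/7) = 1. Collecting the sign flips along the way, the symbol is +1.

1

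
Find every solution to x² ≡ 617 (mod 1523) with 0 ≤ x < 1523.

Since 1523 ≡ 3 (mod 4), a square root of 617 is 617^((1523+1)/4) = 617^381 mod 1523.
Repeated squaring: 617^2≡1462, 617^4≡675, 617^8≡248, 617^16≡584, 617^32≡1427, 617^64≡78, 617^128≡1515, 617^256≡64 (mod 1523).
617^381 = 617^(256+64+32+16+8+4+1) ≡ 430 (mod 1523).
Check: 430² = 184900 ≡ 617 (mod 1523). The two roots are 430 and 1093.

430, 1093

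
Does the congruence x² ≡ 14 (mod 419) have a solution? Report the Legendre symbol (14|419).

-1

Pull out 2: since 419 ≡ 3 (mod 8), (2/419) = -1.
Reciprocity: 7 ≡ 3 and 419 ≡ 3 (mod 4), so (7/419) = −(419/7).
Reduce top mod 7: now compute (6/7).
Pull out 2: since 7 ≡ 7 (mod 8), (2/7) = +1.
Reciprocity: 3 ≡ 3 and 7 ≡ 3 (mod 4), so (3/7) = −(7/3).
Reduce top mod 3: now compute (1/3).
Reached (1/3) = 1. Collecting the sign flips along the way, the symbol is -1.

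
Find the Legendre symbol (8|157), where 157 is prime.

-1

Euler's criterion: (8/157) ≡ 8^78 (mod 157).
8^2 ≡ 64 (mod 157)
8^4 ≡ 14 (mod 157)
8^8 ≡ 39 (mod 157)
8^16 ≡ 108 (mod 157)
8^32 ≡ 46 (mod 157)
8^64 ≡ 75 (mod 157)
8^78 = 8^(64+8+4+2) ≡ 156 (mod 157).
Result is 156 ≡ −1, so (8/157) = −1.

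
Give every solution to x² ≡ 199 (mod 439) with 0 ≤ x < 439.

Since 439 ≡ 3 (mod 4), a square root of 199 is 199^((439+1)/4) = 199^110 mod 439.
Repeated squaring: 199^2≡91, 199^4≡379, 199^8≡88, 199^16≡281, 199^32≡380, 199^64≡408 (mod 439).
199^110 = 199^(64+32+8+4+2) ≡ 182 (mod 439).
Check: 182² = 33124 ≡ 199 (mod 439). The two roots are 182 and 257.

182, 257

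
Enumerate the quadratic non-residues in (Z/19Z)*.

2 3 8 10 12 13 14 15 18

Square k = 1,…,9 (k and 19−k give the same square):
1²=1, 2²=4, 3²=9, 4²=16, 5²≡6, 6²≡17, 7²≡11, 8²≡7, 9²≡5 (mod 19).
The residues are {1, 4, 5, 6, 7, 9, 11, 16, 17}; the non-residues are the remaining 9 nonzero classes.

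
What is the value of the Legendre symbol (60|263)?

Euler's criterion: (60/263) ≡ 60^131 (mod 263).
60^2 ≡ 181 (mod 263)
60^4 ≡ 149 (mod 263)
60^8 ≡ 109 (mod 263)
60^16 ≡ 46 (mod 263)
60^32 ≡ 12 (mod 263)
60^64 ≡ 144 (mod 263)
60^128 ≡ 222 (mod 263)
60^131 = 60^(128+2+1) ≡ 262 (mod 263).
Result is 262 ≡ −1, so (60/263) = −1.

-1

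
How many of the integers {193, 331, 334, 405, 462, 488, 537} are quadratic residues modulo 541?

(193/541) = -1 → non-residue.
(331/541) = -1 → non-residue.
(334/541) = +1 → QR.
(405/541) = +1 → QR.
(462/541) = +1 → QR.
(488/541) = +1 → QR.
(537/541) = +1 → QR.
Total quadratic residues among the 7: 5.

5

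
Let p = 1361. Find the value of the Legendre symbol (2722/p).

First reduce: 2722 ≡ 0 (mod 1361).
Top reduces to 0: gcd > 1, so the symbol is 0.

0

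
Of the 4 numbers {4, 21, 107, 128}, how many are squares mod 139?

(4/139) = +1 → QR.
(21/139) = -1 → non-residue.
(107/139) = +1 → QR.
(128/139) = -1 → non-residue.
Total quadratic residues among the 4: 2.

2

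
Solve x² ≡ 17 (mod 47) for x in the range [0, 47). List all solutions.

Since 47 ≡ 3 (mod 4), a square root of 17 is 17^((47+1)/4) = 17^12 mod 47.
Repeated squaring: 17^2≡7, 17^4≡2, 17^8≡4 (mod 47).
17^12 = 17^(8+4) ≡ 8 (mod 47).
Check: 8² = 64 ≡ 17 (mod 47). The two roots are 8 and 39.

8, 39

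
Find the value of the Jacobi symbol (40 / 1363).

Pull out 2^3: since 1363 ≡ 3 (mod 8), (2/1363) = -1, so (2/1363)^3 = -1.
Reciprocity: 5 ≡ 1 and 1363 ≡ 3 (mod 4), so (5/1363) = +(1363/5).
Reduce top mod 5: now compute (3/5).
Reciprocity: 3 ≡ 3 and 5 ≡ 1 (mod 4), so (3/5) = +(5/3).
Reduce top mod 3: now compute (2/3).
Pull out 2: since 3 ≡ 3 (mod 8), (2/3) = -1.
Reached (1/3) = 1. Collecting the sign flips along the way, the symbol is +1.

1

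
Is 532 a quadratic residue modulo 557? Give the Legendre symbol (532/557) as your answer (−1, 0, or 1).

1

Pull out 2^2: since 557 ≡ 5 (mod 8), (2/557) = -1, so (2/557)^2 = +1.
Reciprocity: 133 ≡ 1 and 557 ≡ 1 (mod 4), so (133/557) = +(557/133).
Reduce top mod 133: now compute (25/133).
Reciprocity: 25 ≡ 1 and 133 ≡ 1 (mod 4), so (25/133) = +(133/25).
Reduce top mod 25: now compute (8/25).
Pull out 2^3: since 25 ≡ 1 (mod 8), (2/25) = +1, so (2/25)^3 = +1.
Reached (1/25) = 1. Collecting the sign flips along the way, the symbol is +1.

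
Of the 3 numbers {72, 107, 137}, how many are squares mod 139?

(72/139) = -1 → non-residue.
(107/139) = +1 → QR.
(137/139) = +1 → QR.
Total quadratic residues among the 3: 2.

2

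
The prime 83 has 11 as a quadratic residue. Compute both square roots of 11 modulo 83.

Since 83 ≡ 3 (mod 4), a square root of 11 is 11^((83+1)/4) = 11^21 mod 83.
Repeated squaring: 11^2≡38, 11^4≡33, 11^8≡10, 11^16≡17 (mod 83).
11^21 = 11^(16+4+1) ≡ 29 (mod 83).
Check: 29² = 841 ≡ 11 (mod 83). The two roots are 29 and 54.

29, 54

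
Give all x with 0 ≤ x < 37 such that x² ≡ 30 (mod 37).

17, 20

37 ≡ 1 (mod 4), so we find a root by search.
Trying successive values, 17² = 289 ≡ 30 (mod 37). The other root is 37 − 17 = 20.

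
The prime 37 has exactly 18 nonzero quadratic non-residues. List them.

Square k = 1,…,18 (k and 37−k give the same square):
1²=1, 2²=4, 3²=9, 4²=16, 5²=25, 6²=36, 7²≡12, 8²≡27, 9²≡7, 10²≡26, 11²≡10, 12²≡33, 13²≡21, 14²≡11, 15²≡3, 16²≡34, 17²≡30, 18²≡28 (mod 37).
The residues are {1, 3, 4, 7, 9, 10, 11, 12, 16, 21, 25, 26, 27, 28, 30, 33, 34, 36}; the non-residues are the remaining 18 nonzero classes.

2 5 6 8 13 14 15 17 18 19 20 22 23 24 29 31 32 35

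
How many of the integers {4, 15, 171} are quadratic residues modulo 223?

(4/223) = +1 → QR.
(15/223) = +1 → QR.
(171/223) = +1 → QR.
Total quadratic residues among the 3: 3.

3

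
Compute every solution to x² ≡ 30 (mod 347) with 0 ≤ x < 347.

77, 270

Since 347 ≡ 3 (mod 4), a square root of 30 is 30^((347+1)/4) = 30^87 mod 347.
Repeated squaring: 30^2≡206, 30^4≡102, 30^8≡341, 30^16≡36, 30^32≡255, 30^64≡136 (mod 347).
30^87 = 30^(64+16+4+2+1) ≡ 270 (mod 347).
Check: 270² = 72900 ≡ 30 (mod 347). The two roots are 77 and 270.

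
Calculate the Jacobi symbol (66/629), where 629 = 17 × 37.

Pull out 2: since 629 ≡ 5 (mod 8), (2/629) = -1.
Reciprocity: 33 ≡ 1 and 629 ≡ 1 (mod 4), so (33/629) = +(629/33).
Reduce top mod 33: now compute (2/33).
Pull out 2: since 33 ≡ 1 (mod 8), (2/33) = +1.
Reached (1/33) = 1. Collecting the sign flips along the way, the symbol is -1.

-1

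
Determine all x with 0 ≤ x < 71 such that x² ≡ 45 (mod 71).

20, 51

Since 71 ≡ 3 (mod 4), a square root of 45 is 45^((71+1)/4) = 45^18 mod 71.
Repeated squaring: 45^2≡37, 45^4≡20, 45^8≡45, 45^16≡37 (mod 71).
45^18 = 45^(16+2) ≡ 20 (mod 71).
Check: 20² = 400 ≡ 45 (mod 71). The two roots are 20 and 51.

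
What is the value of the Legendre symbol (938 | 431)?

First reduce: 938 ≡ 76 (mod 431).
Pull out 2^2: since 431 ≡ 7 (mod 8), (2/431) = +1, so (2/431)^2 = +1.
Reciprocity: 19 ≡ 3 and 431 ≡ 3 (mod 4), so (19/431) = −(431/19).
Reduce top mod 19: now compute (13/19).
Reciprocity: 13 ≡ 1 and 19 ≡ 3 (mod 4), so (13/19) = +(19/13).
Reduce top mod 13: now compute (6/13).
Pull out 2: since 13 ≡ 5 (mod 8), (2/13) = -1.
Reciprocity: 3 ≡ 3 and 13 ≡ 1 (mod 4), so (3/13) = +(13/3).
Reduce top mod 3: now compute (1/3).
Reached (1/3) = 1. Collecting the sign flips along the way, the symbol is +1.

1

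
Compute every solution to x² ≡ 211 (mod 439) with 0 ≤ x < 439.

Since 439 ≡ 3 (mod 4), a square root of 211 is 211^((439+1)/4) = 211^110 mod 439.
Repeated squaring: 211^2≡182, 211^4≡199, 211^8≡91, 211^16≡379, 211^32≡88, 211^64≡281 (mod 439).
211^110 = 211^(64+32+8+4+2) ≡ 406 (mod 439).
Check: 406² = 164836 ≡ 211 (mod 439). The two roots are 33 and 406.

33, 406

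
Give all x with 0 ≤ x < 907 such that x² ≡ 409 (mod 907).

440, 467

Since 907 ≡ 3 (mod 4), a square root of 409 is 409^((907+1)/4) = 409^227 mod 907.
Repeated squaring: 409^2≡393, 409^4≡259, 409^8≡870, 409^16≡462, 409^32≡299, 409^64≡515, 409^128≡381 (mod 907).
409^227 = 409^(128+64+32+2+1) ≡ 467 (mod 907).
Check: 467² = 218089 ≡ 409 (mod 907). The two roots are 440 and 467.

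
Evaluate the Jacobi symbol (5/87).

-1

Reciprocity: 5 ≡ 1 and 87 ≡ 3 (mod 4), so (5/87) = +(87/5).
Reduce top mod 5: now compute (2/5).
Pull out 2: since 5 ≡ 5 (mod 8), (2/5) = -1.
Reached (1/5) = 1. Collecting the sign flips along the way, the symbol is -1.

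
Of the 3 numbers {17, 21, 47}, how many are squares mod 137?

1

(17/137) = +1 → QR.
(21/137) = -1 → non-residue.
(47/137) = -1 → non-residue.
Total quadratic residues among the 3: 1.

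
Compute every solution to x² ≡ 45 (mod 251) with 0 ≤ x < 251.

48, 203

Since 251 ≡ 3 (mod 4), a square root of 45 is 45^((251+1)/4) = 45^63 mod 251.
Repeated squaring: 45^2≡17, 45^4≡38, 45^8≡189, 45^16≡79, 45^32≡217 (mod 251).
45^63 = 45^(32+16+8+4+2+1) ≡ 48 (mod 251).
Check: 48² = 2304 ≡ 45 (mod 251). The two roots are 48 and 203.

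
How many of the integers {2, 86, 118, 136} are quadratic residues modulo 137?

(2/137) = +1 → QR.
(86/137) = -1 → non-residue.
(118/137) = +1 → QR.
(136/137) = +1 → QR.
Total quadratic residues among the 4: 3.

3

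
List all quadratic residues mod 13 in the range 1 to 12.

Square k = 1,…,6 (k and 13−k give the same square):
1²=1, 2²=4, 3²=9, 4²≡3, 5²≡12, 6²≡10 (mod 13).
So the quadratic residues mod 13 are {1, 3, 4, 9, 10, 12}.

1,3,4,9,10,12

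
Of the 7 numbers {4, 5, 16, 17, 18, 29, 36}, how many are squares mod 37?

3

(4/37) = +1 → QR.
(5/37) = -1 → non-residue.
(16/37) = +1 → QR.
(17/37) = -1 → non-residue.
(18/37) = -1 → non-residue.
(29/37) = -1 → non-residue.
(36/37) = +1 → QR.
Total quadratic residues among the 7: 3.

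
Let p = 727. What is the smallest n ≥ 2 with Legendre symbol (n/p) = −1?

(2/727) = +1, so 2 is a residue.
(3/727) = −1, so 3 is the smallest positive non-residue mod 727.

3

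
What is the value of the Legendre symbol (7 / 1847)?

1

Reciprocity: 7 ≡ 3 and 1847 ≡ 3 (mod 4), so (7/1847) = −(1847/7).
Reduce top mod 7: now compute (6/7).
Pull out 2: since 7 ≡ 7 (mod 8), (2/7) = +1.
Reciprocity: 3 ≡ 3 and 7 ≡ 3 (mod 4), so (3/7) = −(7/3).
Reduce top mod 3: now compute (1/3).
Reached (1/3) = 1. Collecting the sign flips along the way, the symbol is +1.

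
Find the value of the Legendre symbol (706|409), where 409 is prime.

Euler's criterion: (706/409) ≡ 297^204 (mod 409).
297^2 ≡ 274 (mod 409)
297^4 ≡ 229 (mod 409)
297^8 ≡ 89 (mod 409)
297^16 ≡ 150 (mod 409)
297^32 ≡ 5 (mod 409)
297^64 ≡ 25 (mod 409)
297^128 ≡ 216 (mod 409)
297^204 = 297^(128+64+8+4) ≡ 408 (mod 409).
Result is 408 ≡ −1, so (706/409) = −1.

-1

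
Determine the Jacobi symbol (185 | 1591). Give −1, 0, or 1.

0

Reciprocity: 185 ≡ 1 and 1591 ≡ 3 (mod 4), so (185/1591) = +(1591/185).
Reduce top mod 185: now compute (111/185).
Reciprocity: 111 ≡ 3 and 185 ≡ 1 (mod 4), so (111/185) = +(185/111).
Reduce top mod 111: now compute (74/111).
Pull out 2: since 111 ≡ 7 (mod 8), (2/111) = +1.
Reciprocity: 37 ≡ 1 and 111 ≡ 3 (mod 4), so (37/111) = +(111/37).
Reduce top mod 37: now compute (0/37).
Top reduces to 0: gcd > 1, so the symbol is 0.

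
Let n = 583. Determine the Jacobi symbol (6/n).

Pull out 2: since 583 ≡ 7 (mod 8), (2/583) = +1.
Reciprocity: 3 ≡ 3 and 583 ≡ 3 (mod 4), so (3/583) = −(583/3).
Reduce top mod 3: now compute (1/3).
Reached (1/3) = 1. Collecting the sign flips along the way, the symbol is -1.

-1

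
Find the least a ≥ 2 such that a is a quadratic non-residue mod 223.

(2/223) = +1, so 2 is a residue.
(3/223) = −1, so 3 is the smallest positive non-residue mod 223.

3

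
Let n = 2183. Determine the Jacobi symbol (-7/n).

First reduce: -7 ≡ 2176 (mod 2183).
Pull out 2^7: since 2183 ≡ 7 (mod 8), (2/2183) = +1, so (2/2183)^7 = +1.
Reciprocity: 17 ≡ 1 and 2183 ≡ 3 (mod 4), so (17/2183) = +(2183/17).
Reduce top mod 17: now compute (7/17).
Reciprocity: 7 ≡ 3 and 17 ≡ 1 (mod 4), so (7/17) = +(17/7).
Reduce top mod 7: now compute (3/7).
Reciprocity: 3 ≡ 3 and 7 ≡ 3 (mod 4), so (3/7) = −(7/3).
Reduce top mod 3: now compute (1/3).
Reached (1/3) = 1. Collecting the sign flips along the way, the symbol is -1.

-1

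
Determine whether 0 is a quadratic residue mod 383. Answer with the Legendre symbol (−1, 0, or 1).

Top reduces to 0: gcd > 1, so the symbol is 0.

0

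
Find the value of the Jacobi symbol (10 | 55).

Pull out 2: since 55 ≡ 7 (mod 8), (2/55) = +1.
Reciprocity: 5 ≡ 1 and 55 ≡ 3 (mod 4), so (5/55) = +(55/5).
Reduce top mod 5: now compute (0/5).
Top reduces to 0: gcd > 1, so the symbol is 0.

0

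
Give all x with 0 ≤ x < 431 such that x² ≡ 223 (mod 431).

Since 431 ≡ 3 (mod 4), a square root of 223 is 223^((431+1)/4) = 223^108 mod 431.
Repeated squaring: 223^2≡164, 223^4≡174, 223^8≡106, 223^16≡30, 223^32≡38, 223^64≡151 (mod 431).
223^108 = 223^(64+32+8+4) ≡ 53 (mod 431).
Check: 53² = 2809 ≡ 223 (mod 431). The two roots are 53 and 378.

53, 378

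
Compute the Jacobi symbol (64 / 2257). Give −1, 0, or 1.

Pull out 2^6: since 2257 ≡ 1 (mod 8), (2/2257) = +1, so (2/2257)^6 = +1.
Reached (1/2257) = 1. Collecting the sign flips along the way, the symbol is +1.

1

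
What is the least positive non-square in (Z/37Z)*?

(2/37) = −1, so 2 is the smallest positive non-residue mod 37.

2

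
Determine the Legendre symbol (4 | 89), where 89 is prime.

1

Pull out 2^2: since 89 ≡ 1 (mod 8), (2/89) = +1, so (2/89)^2 = +1.
Reached (1/89) = 1. Collecting the sign flips along the way, the symbol is +1.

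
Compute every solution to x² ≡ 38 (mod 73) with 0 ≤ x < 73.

73 ≡ 1 (mod 4), so we find a root by search.
Trying successive values, 29² = 841 ≡ 38 (mod 73). The other root is 73 − 29 = 44.

29, 44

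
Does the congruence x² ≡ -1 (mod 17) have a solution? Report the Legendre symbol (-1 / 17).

Euler's criterion: (-1/17) ≡ 16^8 (mod 17).
16^2 ≡ 1 (mod 17)
16^4 ≡ 1 (mod 17)
16^8 ≡ 1 (mod 17)
16^8 = 16^(8) ≡ 1 (mod 17).
Result is 1, so (-1/17) = 1.

1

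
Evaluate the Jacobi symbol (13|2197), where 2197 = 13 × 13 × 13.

Reciprocity: 13 ≡ 1 and 2197 ≡ 1 (mod 4), so (13/2197) = +(2197/13).
Reduce top mod 13: now compute (0/13).
Top reduces to 0: gcd > 1, so the symbol is 0.

0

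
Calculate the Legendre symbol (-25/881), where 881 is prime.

1

First reduce: -25 ≡ 856 (mod 881).
Pull out 2^3: since 881 ≡ 1 (mod 8), (2/881) = +1, so (2/881)^3 = +1.
Reciprocity: 107 ≡ 3 and 881 ≡ 1 (mod 4), so (107/881) = +(881/107).
Reduce top mod 107: now compute (25/107).
Reciprocity: 25 ≡ 1 and 107 ≡ 3 (mod 4), so (25/107) = +(107/25).
Reduce top mod 25: now compute (7/25).
Reciprocity: 7 ≡ 3 and 25 ≡ 1 (mod 4), so (7/25) = +(25/7).
Reduce top mod 7: now compute (4/7).
Pull out 2^2: since 7 ≡ 7 (mod 8), (2/7) = +1, so (2/7)^2 = +1.
Reached (1/7) = 1. Collecting the sign flips along the way, the symbol is +1.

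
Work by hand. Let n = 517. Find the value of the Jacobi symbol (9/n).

Reciprocity: 9 ≡ 1 and 517 ≡ 1 (mod 4), so (9/517) = +(517/9).
Reduce top mod 9: now compute (4/9).
Pull out 2^2: since 9 ≡ 1 (mod 8), (2/9) = +1, so (2/9)^2 = +1.
Reached (1/9) = 1. Collecting the sign flips along the way, the symbol is +1.

1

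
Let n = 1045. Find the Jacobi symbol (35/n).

Reciprocity: 35 ≡ 3 and 1045 ≡ 1 (mod 4), so (35/1045) = +(1045/35).
Reduce top mod 35: now compute (30/35).
Pull out 2: since 35 ≡ 3 (mod 8), (2/35) = -1.
Reciprocity: 15 ≡ 3 and 35 ≡ 3 (mod 4), so (15/35) = −(35/15).
Reduce top mod 15: now compute (5/15).
Reciprocity: 5 ≡ 1 and 15 ≡ 3 (mod 4), so (5/15) = +(15/5).
Reduce top mod 5: now compute (0/5).
Top reduces to 0: gcd > 1, so the symbol is 0.

0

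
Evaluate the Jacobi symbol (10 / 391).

Pull out 2: since 391 ≡ 7 (mod 8), (2/391) = +1.
Reciprocity: 5 ≡ 1 and 391 ≡ 3 (mod 4), so (5/391) = +(391/5).
Reduce top mod 5: now compute (1/5).
Reached (1/5) = 1. Collecting the sign flips along the way, the symbol is +1.

1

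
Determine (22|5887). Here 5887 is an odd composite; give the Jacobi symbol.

1

Pull out 2: since 5887 ≡ 7 (mod 8), (2/5887) = +1.
Reciprocity: 11 ≡ 3 and 5887 ≡ 3 (mod 4), so (11/5887) = −(5887/11).
Reduce top mod 11: now compute (2/11).
Pull out 2: since 11 ≡ 3 (mod 8), (2/11) = -1.
Reached (1/11) = 1. Collecting the sign flips along the way, the symbol is +1.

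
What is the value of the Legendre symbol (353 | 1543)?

1

Reciprocity: 353 ≡ 1 and 1543 ≡ 3 (mod 4), so (353/1543) = +(1543/353).
Reduce top mod 353: now compute (131/353).
Reciprocity: 131 ≡ 3 and 353 ≡ 1 (mod 4), so (131/353) = +(353/131).
Reduce top mod 131: now compute (91/131).
Reciprocity: 91 ≡ 3 and 131 ≡ 3 (mod 4), so (91/131) = −(131/91).
Reduce top mod 91: now compute (40/91).
Pull out 2^3: since 91 ≡ 3 (mod 8), (2/91) = -1, so (2/91)^3 = -1.
Reciprocity: 5 ≡ 1 and 91 ≡ 3 (mod 4), so (5/91) = +(91/5).
Reduce top mod 5: now compute (1/5).
Reached (1/5) = 1. Collecting the sign flips along the way, the symbol is +1.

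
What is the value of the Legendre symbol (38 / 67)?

-1

Euler's criterion: (38/67) ≡ 38^33 (mod 67).
38^2 ≡ 37 (mod 67)
38^4 ≡ 29 (mod 67)
38^8 ≡ 37 (mod 67)
38^16 ≡ 29 (mod 67)
38^32 ≡ 37 (mod 67)
38^33 = 38^(32+1) ≡ 66 (mod 67).
Result is 66 ≡ −1, so (38/67) = −1.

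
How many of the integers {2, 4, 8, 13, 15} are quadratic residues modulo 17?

5

(2/17) = +1 → QR.
(4/17) = +1 → QR.
(8/17) = +1 → QR.
(13/17) = +1 → QR.
(15/17) = +1 → QR.
Total quadratic residues among the 5: 5.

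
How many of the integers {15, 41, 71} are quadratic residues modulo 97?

0

(15/97) = -1 → non-residue.
(41/97) = -1 → non-residue.
(71/97) = -1 → non-residue.
Total quadratic residues among the 3: 0.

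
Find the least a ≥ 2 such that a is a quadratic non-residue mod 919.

3

(2/919) = +1, so 2 is a residue.
(3/919) = −1, so 3 is the smallest positive non-residue mod 919.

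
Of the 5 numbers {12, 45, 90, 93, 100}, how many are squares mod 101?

(12/101) = -1 → non-residue.
(45/101) = +1 → QR.
(90/101) = -1 → non-residue.
(93/101) = -1 → non-residue.
(100/101) = +1 → QR.
Total quadratic residues among the 5: 2.

2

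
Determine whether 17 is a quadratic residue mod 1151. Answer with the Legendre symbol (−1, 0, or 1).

Euler's criterion: (17/1151) ≡ 17^575 (mod 1151).
17^2 ≡ 289 (mod 1151)
17^4 ≡ 649 (mod 1151)
17^8 ≡ 1086 (mod 1151)
17^16 ≡ 772 (mod 1151)
17^32 ≡ 917 (mod 1151)
17^64 ≡ 659 (mod 1151)
17^128 ≡ 354 (mod 1151)
17^256 ≡ 1008 (mod 1151)
17^512 ≡ 882 (mod 1151)
17^575 = 17^(512+32+16+8+4+2+1) ≡ 1150 (mod 1151).
Result is 1150 ≡ −1, so (17/1151) = −1.

-1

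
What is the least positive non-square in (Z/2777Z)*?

3

(2/2777) = +1, so 2 is a residue.
(3/2777) = −1, so 3 is the smallest positive non-residue mod 2777.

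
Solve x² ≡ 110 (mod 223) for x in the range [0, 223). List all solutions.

35, 188

Since 223 ≡ 3 (mod 4), a square root of 110 is 110^((223+1)/4) = 110^56 mod 223.
Repeated squaring: 110^2≡58, 110^4≡19, 110^8≡138, 110^16≡89, 110^32≡116 (mod 223).
110^56 = 110^(32+16+8) ≡ 188 (mod 223).
Check: 188² = 35344 ≡ 110 (mod 223). The two roots are 35 and 188.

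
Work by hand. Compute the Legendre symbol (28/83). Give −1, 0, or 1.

Euler's criterion: (28/83) ≡ 28^41 (mod 83).
28^2 ≡ 37 (mod 83)
28^4 ≡ 41 (mod 83)
28^8 ≡ 21 (mod 83)
28^16 ≡ 26 (mod 83)
28^32 ≡ 12 (mod 83)
28^41 = 28^(32+8+1) ≡ 1 (mod 83).
Result is 1, so (28/83) = 1.

1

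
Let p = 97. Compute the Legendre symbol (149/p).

-1

First reduce: 149 ≡ 52 (mod 97).
Pull out 2^2: since 97 ≡ 1 (mod 8), (2/97) = +1, so (2/97)^2 = +1.
Reciprocity: 13 ≡ 1 and 97 ≡ 1 (mod 4), so (13/97) = +(97/13).
Reduce top mod 13: now compute (6/13).
Pull out 2: since 13 ≡ 5 (mod 8), (2/13) = -1.
Reciprocity: 3 ≡ 3 and 13 ≡ 1 (mod 4), so (3/13) = +(13/3).
Reduce top mod 3: now compute (1/3).
Reached (1/3) = 1. Collecting the sign flips along the way, the symbol is -1.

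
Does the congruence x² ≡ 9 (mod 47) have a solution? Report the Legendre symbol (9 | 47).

Euler's criterion: (9/47) ≡ 9^23 (mod 47).
9^2 ≡ 34 (mod 47)
9^4 ≡ 28 (mod 47)
9^8 ≡ 32 (mod 47)
9^16 ≡ 37 (mod 47)
9^23 = 9^(16+4+2+1) ≡ 1 (mod 47).
Result is 1, so (9/47) = 1.

1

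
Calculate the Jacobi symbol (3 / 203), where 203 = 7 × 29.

1

Reciprocity: 3 ≡ 3 and 203 ≡ 3 (mod 4), so (3/203) = −(203/3).
Reduce top mod 3: now compute (2/3).
Pull out 2: since 3 ≡ 3 (mod 8), (2/3) = -1.
Reached (1/3) = 1. Collecting the sign flips along the way, the symbol is +1.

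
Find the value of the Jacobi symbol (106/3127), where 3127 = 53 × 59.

Pull out 2: since 3127 ≡ 7 (mod 8), (2/3127) = +1.
Reciprocity: 53 ≡ 1 and 3127 ≡ 3 (mod 4), so (53/3127) = +(3127/53).
Reduce top mod 53: now compute (0/53).
Top reduces to 0: gcd > 1, so the symbol is 0.

0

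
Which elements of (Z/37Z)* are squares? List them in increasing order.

1 3 4 7 9 10 11 12 16 21 25 26 27 28 30 33 34 36

Square k = 1,…,18 (k and 37−k give the same square):
1²=1, 2²=4, 3²=9, 4²=16, 5²=25, 6²=36, 7²≡12, 8²≡27, 9²≡7, 10²≡26, 11²≡10, 12²≡33, 13²≡21, 14²≡11, 15²≡3, 16²≡34, 17²≡30, 18²≡28 (mod 37).
So the quadratic residues mod 37 are {1, 3, 4, 7, 9, 10, 11, 12, 16, 21, 25, 26, 27, 28, 30, 33, 34, 36}.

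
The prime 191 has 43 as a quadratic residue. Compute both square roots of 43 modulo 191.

Since 191 ≡ 3 (mod 4), a square root of 43 is 43^((191+1)/4) = 43^48 mod 191.
Repeated squaring: 43^2≡130, 43^4≡92, 43^8≡60, 43^16≡162, 43^32≡77 (mod 191).
43^48 = 43^(32+16) ≡ 59 (mod 191).
Check: 59² = 3481 ≡ 43 (mod 191). The two roots are 59 and 132.

59, 132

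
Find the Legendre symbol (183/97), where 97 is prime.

1

First reduce: 183 ≡ 86 (mod 97).
Pull out 2: since 97 ≡ 1 (mod 8), (2/97) = +1.
Reciprocity: 43 ≡ 3 and 97 ≡ 1 (mod 4), so (43/97) = +(97/43).
Reduce top mod 43: now compute (11/43).
Reciprocity: 11 ≡ 3 and 43 ≡ 3 (mod 4), so (11/43) = −(43/11).
Reduce top mod 11: now compute (10/11).
Pull out 2: since 11 ≡ 3 (mod 8), (2/11) = -1.
Reciprocity: 5 ≡ 1 and 11 ≡ 3 (mod 4), so (5/11) = +(11/5).
Reduce top mod 5: now compute (1/5).
Reached (1/5) = 1. Collecting the sign flips along the way, the symbol is +1.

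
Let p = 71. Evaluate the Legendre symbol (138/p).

First reduce: 138 ≡ 67 (mod 71).
Reciprocity: 67 ≡ 3 and 71 ≡ 3 (mod 4), so (67/71) = −(71/67).
Reduce top mod 67: now compute (4/67).
Pull out 2^2: since 67 ≡ 3 (mod 8), (2/67) = -1, so (2/67)^2 = +1.
Reached (1/67) = 1. Collecting the sign flips along the way, the symbol is -1.

-1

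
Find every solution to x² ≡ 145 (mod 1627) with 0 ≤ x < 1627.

Since 1627 ≡ 3 (mod 4), a square root of 145 is 145^((1627+1)/4) = 145^407 mod 1627.
Repeated squaring: 145^2≡1501, 145^4≡1233, 145^8≡671, 145^16≡1189, 145^32≡1485, 145^64≡640, 145^128≡1223, 145^256≡516 (mod 1627).
145^407 = 145^(256+128+16+4+2+1) ≡ 625 (mod 1627).
Check: 625² = 390625 ≡ 145 (mod 1627). The two roots are 625 and 1002.

625, 1002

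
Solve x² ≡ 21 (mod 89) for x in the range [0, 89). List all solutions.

33, 56

89 ≡ 1 (mod 4), so we find a root by search.
Trying successive values, 33² = 1089 ≡ 21 (mod 89). The other root is 89 − 33 = 56.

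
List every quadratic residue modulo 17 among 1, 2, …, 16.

1,2,4,8,9,13,15,16

Square k = 1,…,8 (k and 17−k give the same square):
1²=1, 2²=4, 3²=9, 4²=16, 5²≡8, 6²≡2, 7²≡15, 8²≡13 (mod 17).
So the quadratic residues mod 17 are {1, 2, 4, 8, 9, 13, 15, 16}.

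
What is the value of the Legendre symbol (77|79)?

Reciprocity: 77 ≡ 1 and 79 ≡ 3 (mod 4), so (77/79) = +(79/77).
Reduce top mod 77: now compute (2/77).
Pull out 2: since 77 ≡ 5 (mod 8), (2/77) = -1.
Reached (1/77) = 1. Collecting the sign flips along the way, the symbol is -1.

-1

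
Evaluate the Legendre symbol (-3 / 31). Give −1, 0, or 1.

1

First reduce: -3 ≡ 28 (mod 31).
Pull out 2^2: since 31 ≡ 7 (mod 8), (2/31) = +1, so (2/31)^2 = +1.
Reciprocity: 7 ≡ 3 and 31 ≡ 3 (mod 4), so (7/31) = −(31/7).
Reduce top mod 7: now compute (3/7).
Reciprocity: 3 ≡ 3 and 7 ≡ 3 (mod 4), so (3/7) = −(7/3).
Reduce top mod 3: now compute (1/3).
Reached (1/3) = 1. Collecting the sign flips along the way, the symbol is +1.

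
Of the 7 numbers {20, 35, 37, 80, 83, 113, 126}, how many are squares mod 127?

3

(20/127) = -1 → non-residue.
(35/127) = +1 → QR.
(37/127) = +1 → QR.
(80/127) = -1 → non-residue.
(83/127) = -1 → non-residue.
(113/127) = +1 → QR.
(126/127) = -1 → non-residue.
Total quadratic residues among the 7: 3.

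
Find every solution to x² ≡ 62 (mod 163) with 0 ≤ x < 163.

Since 163 ≡ 3 (mod 4), a square root of 62 is 62^((163+1)/4) = 62^41 mod 163.
Repeated squaring: 62^2≡95, 62^4≡60, 62^8≡14, 62^16≡33, 62^32≡111 (mod 163).
62^41 = 62^(32+8+1) ≡ 15 (mod 163).
Check: 15² = 225 ≡ 62 (mod 163). The two roots are 15 and 148.

15, 148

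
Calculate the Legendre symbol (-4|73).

1

First reduce: -4 ≡ 69 (mod 73).
Reciprocity: 69 ≡ 1 and 73 ≡ 1 (mod 4), so (69/73) = +(73/69).
Reduce top mod 69: now compute (4/69).
Pull out 2^2: since 69 ≡ 5 (mod 8), (2/69) = -1, so (2/69)^2 = +1.
Reached (1/69) = 1. Collecting the sign flips along the way, the symbol is +1.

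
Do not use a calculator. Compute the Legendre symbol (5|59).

1

Reciprocity: 5 ≡ 1 and 59 ≡ 3 (mod 4), so (5/59) = +(59/5).
Reduce top mod 5: now compute (4/5).
Pull out 2^2: since 5 ≡ 5 (mod 8), (2/5) = -1, so (2/5)^2 = +1.
Reached (1/5) = 1. Collecting the sign flips along the way, the symbol is +1.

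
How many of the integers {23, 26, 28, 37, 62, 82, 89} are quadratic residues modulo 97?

2

(23/97) = -1 → non-residue.
(26/97) = -1 → non-residue.
(28/97) = -1 → non-residue.
(37/97) = -1 → non-residue.
(62/97) = +1 → QR.
(82/97) = -1 → non-residue.
(89/97) = +1 → QR.
Total quadratic residues among the 7: 2.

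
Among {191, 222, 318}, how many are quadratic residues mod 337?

1

(191/337) = -1 → non-residue.
(222/337) = +1 → QR.
(318/337) = -1 → non-residue.
Total quadratic residues among the 3: 1.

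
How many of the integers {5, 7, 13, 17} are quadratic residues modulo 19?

3

(5/19) = +1 → QR.
(7/19) = +1 → QR.
(13/19) = -1 → non-residue.
(17/19) = +1 → QR.
Total quadratic residues among the 4: 3.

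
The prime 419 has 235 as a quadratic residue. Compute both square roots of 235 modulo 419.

Since 419 ≡ 3 (mod 4), a square root of 235 is 235^((419+1)/4) = 235^105 mod 419.
Repeated squaring: 235^2≡336, 235^4≡185, 235^8≡286, 235^16≡91, 235^32≡320, 235^64≡164 (mod 419).
235^105 = 235^(64+32+8+1) ≡ 252 (mod 419).
Check: 252² = 63504 ≡ 235 (mod 419). The two roots are 167 and 252.

167, 252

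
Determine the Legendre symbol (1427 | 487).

First reduce: 1427 ≡ 453 (mod 487).
Reciprocity: 453 ≡ 1 and 487 ≡ 3 (mod 4), so (453/487) = +(487/453).
Reduce top mod 453: now compute (34/453).
Pull out 2: since 453 ≡ 5 (mod 8), (2/453) = -1.
Reciprocity: 17 ≡ 1 and 453 ≡ 1 (mod 4), so (17/453) = +(453/17).
Reduce top mod 17: now compute (11/17).
Reciprocity: 11 ≡ 3 and 17 ≡ 1 (mod 4), so (11/17) = +(17/11).
Reduce top mod 11: now compute (6/11).
Pull out 2: since 11 ≡ 3 (mod 8), (2/11) = -1.
Reciprocity: 3 ≡ 3 and 11 ≡ 3 (mod 4), so (3/11) = −(11/3).
Reduce top mod 3: now compute (2/3).
Pull out 2: since 3 ≡ 3 (mod 8), (2/3) = -1.
Reached (1/3) = 1. Collecting the sign flips along the way, the symbol is +1.

1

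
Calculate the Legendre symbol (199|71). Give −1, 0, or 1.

1

First reduce: 199 ≡ 57 (mod 71).
Reciprocity: 57 ≡ 1 and 71 ≡ 3 (mod 4), so (57/71) = +(71/57).
Reduce top mod 57: now compute (14/57).
Pull out 2: since 57 ≡ 1 (mod 8), (2/57) = +1.
Reciprocity: 7 ≡ 3 and 57 ≡ 1 (mod 4), so (7/57) = +(57/7).
Reduce top mod 7: now compute (1/7).
Reached (1/7) = 1. Collecting the sign flips along the way, the symbol is +1.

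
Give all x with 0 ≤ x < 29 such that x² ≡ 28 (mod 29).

12, 17

29 ≡ 1 (mod 4), so we find a root by search.
Trying successive values, 12² = 144 ≡ 28 (mod 29). The other root is 29 − 12 = 17.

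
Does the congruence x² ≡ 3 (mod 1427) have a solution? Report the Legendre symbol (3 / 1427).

Reciprocity: 3 ≡ 3 and 1427 ≡ 3 (mod 4), so (3/1427) = −(1427/3).
Reduce top mod 3: now compute (2/3).
Pull out 2: since 3 ≡ 3 (mod 8), (2/3) = -1.
Reached (1/3) = 1. Collecting the sign flips along the way, the symbol is +1.

1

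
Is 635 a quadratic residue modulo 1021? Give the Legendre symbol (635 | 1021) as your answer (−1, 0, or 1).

-1

Reciprocity: 635 ≡ 3 and 1021 ≡ 1 (mod 4), so (635/1021) = +(1021/635).
Reduce top mod 635: now compute (386/635).
Pull out 2: since 635 ≡ 3 (mod 8), (2/635) = -1.
Reciprocity: 193 ≡ 1 and 635 ≡ 3 (mod 4), so (193/635) = +(635/193).
Reduce top mod 193: now compute (56/193).
Pull out 2^3: since 193 ≡ 1 (mod 8), (2/193) = +1, so (2/193)^3 = +1.
Reciprocity: 7 ≡ 3 and 193 ≡ 1 (mod 4), so (7/193) = +(193/7).
Reduce top mod 7: now compute (4/7).
Pull out 2^2: since 7 ≡ 7 (mod 8), (2/7) = +1, so (2/7)^2 = +1.
Reached (1/7) = 1. Collecting the sign flips along the way, the symbol is -1.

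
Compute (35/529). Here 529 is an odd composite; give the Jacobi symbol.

Reciprocity: 35 ≡ 3 and 529 ≡ 1 (mod 4), so (35/529) = +(529/35).
Reduce top mod 35: now compute (4/35).
Pull out 2^2: since 35 ≡ 3 (mod 8), (2/35) = -1, so (2/35)^2 = +1.
Reached (1/35) = 1. Collecting the sign flips along the way, the symbol is +1.

1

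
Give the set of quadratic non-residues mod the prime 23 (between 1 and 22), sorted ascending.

Square k = 1,…,11 (k and 23−k give the same square):
1²=1, 2²=4, 3²=9, 4²=16, 5²≡2, 6²≡13, 7²≡3, 8²≡18, 9²≡12, 10²≡8, 11²≡6 (mod 23).
The residues are {1, 2, 3, 4, 6, 8, 9, 12, 13, 16, 18}; the non-residues are the remaining 11 nonzero classes.

5,7,10,11,14,15,17,19,20,21,22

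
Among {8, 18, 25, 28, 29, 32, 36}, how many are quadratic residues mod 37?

(8/37) = -1 → non-residue.
(18/37) = -1 → non-residue.
(25/37) = +1 → QR.
(28/37) = +1 → QR.
(29/37) = -1 → non-residue.
(32/37) = -1 → non-residue.
(36/37) = +1 → QR.
Total quadratic residues among the 7: 3.

3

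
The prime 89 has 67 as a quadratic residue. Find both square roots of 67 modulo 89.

89 ≡ 1 (mod 4), so we find a root by search.
Trying successive values, 44² = 1936 ≡ 67 (mod 89). The other root is 89 − 44 = 45.

44, 45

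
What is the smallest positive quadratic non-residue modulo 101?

(2/101) = −1, so 2 is the smallest positive non-residue mod 101.

2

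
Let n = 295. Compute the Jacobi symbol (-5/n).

0

First reduce: -5 ≡ 290 (mod 295).
Pull out 2: since 295 ≡ 7 (mod 8), (2/295) = +1.
Reciprocity: 145 ≡ 1 and 295 ≡ 3 (mod 4), so (145/295) = +(295/145).
Reduce top mod 145: now compute (5/145).
Reciprocity: 5 ≡ 1 and 145 ≡ 1 (mod 4), so (5/145) = +(145/5).
Reduce top mod 5: now compute (0/5).
Top reduces to 0: gcd > 1, so the symbol is 0.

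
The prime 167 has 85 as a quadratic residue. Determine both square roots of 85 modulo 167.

69, 98

Since 167 ≡ 3 (mod 4), a square root of 85 is 85^((167+1)/4) = 85^42 mod 167.
Repeated squaring: 85^2≡44, 85^4≡99, 85^8≡115, 85^16≡32, 85^32≡22 (mod 167).
85^42 = 85^(32+8+2) ≡ 98 (mod 167).
Check: 98² = 9604 ≡ 85 (mod 167). The two roots are 69 and 98.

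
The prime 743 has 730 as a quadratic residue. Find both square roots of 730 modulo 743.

260, 483

Since 743 ≡ 3 (mod 4), a square root of 730 is 730^((743+1)/4) = 730^186 mod 743.
Repeated squaring: 730^2≡169, 730^4≡327, 730^8≡680, 730^16≡254, 730^32≡618, 730^64≡22, 730^128≡484 (mod 743).
730^186 = 730^(128+32+16+8+2) ≡ 260 (mod 743).
Check: 260² = 67600 ≡ 730 (mod 743). The two roots are 260 and 483.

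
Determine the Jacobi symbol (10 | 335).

Pull out 2: since 335 ≡ 7 (mod 8), (2/335) = +1.
Reciprocity: 5 ≡ 1 and 335 ≡ 3 (mod 4), so (5/335) = +(335/5).
Reduce top mod 5: now compute (0/5).
Top reduces to 0: gcd > 1, so the symbol is 0.

0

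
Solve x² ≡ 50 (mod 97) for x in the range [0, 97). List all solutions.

97 ≡ 1 (mod 4), so we find a root by search.
Trying successive values, 27² = 729 ≡ 50 (mod 97). The other root is 97 − 27 = 70.

27, 70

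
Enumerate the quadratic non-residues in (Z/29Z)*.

2,3,8,10,11,12,14,15,17,18,19,21,26,27

Square k = 1,…,14 (k and 29−k give the same square):
1²=1, 2²=4, 3²=9, 4²=16, 5²=25, 6²≡7, 7²≡20, 8²≡6, 9²≡23, 10²≡13, 11²≡5, 12²≡28, 13²≡24, 14²≡22 (mod 29).
The residues are {1, 4, 5, 6, 7, 9, 13, 16, 20, 22, 23, 24, 25, 28}; the non-residues are the remaining 14 nonzero classes.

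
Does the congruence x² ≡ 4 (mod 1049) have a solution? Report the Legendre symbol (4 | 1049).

Euler's criterion: (4/1049) ≡ 4^524 (mod 1049).
4^2 ≡ 16 (mod 1049)
4^4 ≡ 256 (mod 1049)
4^8 ≡ 498 (mod 1049)
4^16 ≡ 440 (mod 1049)
4^32 ≡ 584 (mod 1049)
4^64 ≡ 131 (mod 1049)
4^128 ≡ 377 (mod 1049)
4^256 ≡ 514 (mod 1049)
4^512 ≡ 897 (mod 1049)
4^524 = 4^(512+8+4) ≡ 1 (mod 1049).
Result is 1, so (4/1049) = 1.

1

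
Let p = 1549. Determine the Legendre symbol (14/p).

-1

Pull out 2: since 1549 ≡ 5 (mod 8), (2/1549) = -1.
Reciprocity: 7 ≡ 3 and 1549 ≡ 1 (mod 4), so (7/1549) = +(1549/7).
Reduce top mod 7: now compute (2/7).
Pull out 2: since 7 ≡ 7 (mod 8), (2/7) = +1.
Reached (1/7) = 1. Collecting the sign flips along the way, the symbol is -1.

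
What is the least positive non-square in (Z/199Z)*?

3

(2/199) = +1, so 2 is a residue.
(3/199) = −1, so 3 is the smallest positive non-residue mod 199.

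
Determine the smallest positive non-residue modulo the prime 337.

(2/337) = +1, so 2 is a residue.
(3/337) = +1, so 3 is a residue.
(4/337) = +1, so 4 is a residue.
(5/337) = −1, so 5 is the smallest positive non-residue mod 337.

5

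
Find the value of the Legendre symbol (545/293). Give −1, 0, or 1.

-1

First reduce: 545 ≡ 252 (mod 293).
Pull out 2^2: since 293 ≡ 5 (mod 8), (2/293) = -1, so (2/293)^2 = +1.
Reciprocity: 63 ≡ 3 and 293 ≡ 1 (mod 4), so (63/293) = +(293/63).
Reduce top mod 63: now compute (41/63).
Reciprocity: 41 ≡ 1 and 63 ≡ 3 (mod 4), so (41/63) = +(63/41).
Reduce top mod 41: now compute (22/41).
Pull out 2: since 41 ≡ 1 (mod 8), (2/41) = +1.
Reciprocity: 11 ≡ 3 and 41 ≡ 1 (mod 4), so (11/41) = +(41/11).
Reduce top mod 11: now compute (8/11).
Pull out 2^3: since 11 ≡ 3 (mod 8), (2/11) = -1, so (2/11)^3 = -1.
Reached (1/11) = 1. Collecting the sign flips along the way, the symbol is -1.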